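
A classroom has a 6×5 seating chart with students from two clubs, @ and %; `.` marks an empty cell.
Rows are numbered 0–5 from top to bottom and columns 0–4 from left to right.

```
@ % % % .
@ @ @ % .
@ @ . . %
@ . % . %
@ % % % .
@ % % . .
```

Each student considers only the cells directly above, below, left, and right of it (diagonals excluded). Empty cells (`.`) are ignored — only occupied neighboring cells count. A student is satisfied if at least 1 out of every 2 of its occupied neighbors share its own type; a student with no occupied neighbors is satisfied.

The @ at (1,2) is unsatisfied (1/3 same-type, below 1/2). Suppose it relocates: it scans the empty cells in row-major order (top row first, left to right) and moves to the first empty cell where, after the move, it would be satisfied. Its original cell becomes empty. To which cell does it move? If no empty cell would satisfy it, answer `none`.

(2,2)

Vacating (1,2). Empty cells in order:
  (0,4): 0/1 same-type → still unsatisfied.
  (1,4): 0/2 same-type → still unsatisfied.
  (2,2): 1/2 same-type → satisfied — stop here.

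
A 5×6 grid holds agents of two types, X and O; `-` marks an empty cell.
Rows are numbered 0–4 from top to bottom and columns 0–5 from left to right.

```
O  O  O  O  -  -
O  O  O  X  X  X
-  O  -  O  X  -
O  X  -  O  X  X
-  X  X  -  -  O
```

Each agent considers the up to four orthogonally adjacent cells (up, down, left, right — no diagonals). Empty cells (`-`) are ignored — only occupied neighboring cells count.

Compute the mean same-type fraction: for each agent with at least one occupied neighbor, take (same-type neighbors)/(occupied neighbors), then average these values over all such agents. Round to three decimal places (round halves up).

0.663

(0,0)O 2/2
(0,1)O 3/3
(0,2)O 3/3
(0,3)O 1/2
(1,0)O 2/2
(1,1)O 4/4
(1,2)O 2/3
(1,3)X 1/4
(1,4)X 3/3
(1,5)X 1/1
(2,1)O 1/2
(2,3)O 1/3
(2,4)X 2/3
(3,0)O 0/1
(3,1)X 1/3
(3,3)O 1/2
(3,4)X 2/3
(3,5)X 1/2
(4,1)X 2/2
(4,2)X 1/1
(4,5)O 0/1
Sum over 21 agents: 2/2 + 3/3 + 3/3 + 1/2 + 2/2 + 4/4 + 2/3 + 1/4 + 3/3 + 1/1 + 1/2 + 1/3 + 2/3 + 0/1 + 1/3 + 1/2 + 2/3 + 1/2 + 2/2 + 1/1 + 0/1 = 167/12; mean = 167/12 ÷ 21 = 167/252 = 0.662698… → 0.663.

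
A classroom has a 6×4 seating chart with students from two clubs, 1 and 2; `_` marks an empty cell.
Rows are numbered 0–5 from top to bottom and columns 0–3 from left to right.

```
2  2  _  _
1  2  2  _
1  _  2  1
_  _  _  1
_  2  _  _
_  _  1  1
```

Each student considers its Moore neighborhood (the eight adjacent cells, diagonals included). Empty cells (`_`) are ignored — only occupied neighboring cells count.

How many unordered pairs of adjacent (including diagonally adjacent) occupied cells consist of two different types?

Scan each occupied cell's neighbors to the right and below (and the two forward diagonals) so each pair is counted once.
From row 0: 2 unlike of 6 pairs (running 2/6).
From row 1: 3 unlike of 7 pairs (running 5/13).
From row 2: 2 unlike of 3 pairs (running 7/16).
From row 4: 1 unlike of 1 pairs (running 8/17).
From row 5: 0 unlike of 1 pairs (running 8/18).
Total adjacent occupied pairs: 18; unlike-type pairs: 8.

8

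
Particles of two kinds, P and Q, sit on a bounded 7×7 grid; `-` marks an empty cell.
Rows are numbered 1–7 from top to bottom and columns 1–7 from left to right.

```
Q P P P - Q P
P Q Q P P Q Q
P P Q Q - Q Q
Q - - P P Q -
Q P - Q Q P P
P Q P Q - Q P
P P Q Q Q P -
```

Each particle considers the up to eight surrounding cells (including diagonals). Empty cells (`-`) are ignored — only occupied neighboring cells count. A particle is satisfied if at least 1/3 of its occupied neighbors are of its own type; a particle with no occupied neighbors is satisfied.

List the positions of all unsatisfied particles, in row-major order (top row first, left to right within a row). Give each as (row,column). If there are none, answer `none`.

(1,7), (4,1), (4,4), (4,5), (6,2), (6,3)

(1,1)Q 1/3 satisfied
(1,2)P 2/5 satisfied
(1,3)P 3/5 satisfied
(1,4)P 3/4 satisfied
(1,6)Q 2/4 satisfied
(1,7)P 0/3 not
(2,1)P 3/5 satisfied
(2,2)Q 3/8 satisfied
(2,3)Q 3/8 satisfied
(2,4)P 3/6 satisfied
(2,5)P 2/6 satisfied
(2,6)Q 4/6 satisfied
(2,7)Q 4/5 satisfied
(3,1)P 2/4 satisfied
(3,2)P 2/6 satisfied
(3,3)Q 3/6 satisfied
(3,4)Q 2/6 satisfied
(3,6)Q 4/6 satisfied
(3,7)Q 4/4 satisfied
(4,1)Q 1/4 not
(4,4)P 1/5 not
(4,5)P 2/7 not
(4,6)Q 3/6 satisfied
(5,1)Q 2/4 satisfied
(5,2)P 2/5 satisfied
(5,4)Q 2/5 satisfied
(5,5)Q 4/7 satisfied
(5,6)P 3/6 satisfied
(5,7)P 2/4 satisfied
(6,1)P 3/5 satisfied
(6,2)Q 2/7 not
(6,3)P 2/7 not
(6,4)Q 5/6 satisfied
(6,6)Q 2/6 satisfied
(6,7)P 3/4 satisfied
(7,1)P 2/3 satisfied
(7,2)P 3/5 satisfied
(7,3)Q 3/5 satisfied
(7,4)Q 3/4 satisfied
(7,5)Q 3/4 satisfied
(7,6)P 1/3 satisfied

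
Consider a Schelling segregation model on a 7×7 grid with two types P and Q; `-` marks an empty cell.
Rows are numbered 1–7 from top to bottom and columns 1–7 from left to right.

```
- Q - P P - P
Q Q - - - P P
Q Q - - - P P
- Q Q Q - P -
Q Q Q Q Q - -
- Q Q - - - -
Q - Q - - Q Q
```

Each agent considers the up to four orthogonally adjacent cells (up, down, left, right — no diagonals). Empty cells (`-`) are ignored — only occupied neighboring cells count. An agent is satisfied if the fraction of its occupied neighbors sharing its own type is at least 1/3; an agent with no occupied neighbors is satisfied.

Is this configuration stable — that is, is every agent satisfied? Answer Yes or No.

(1,2)Q 1/1 ✓
(1,4)P 1/1 ✓
(1,5)P 1/1 ✓
(1,7)P 1/1 ✓
(2,1)Q 2/2 ✓
(2,2)Q 3/3 ✓
(2,6)P 2/2 ✓
(2,7)P 3/3 ✓
(3,1)Q 2/2 ✓
(3,2)Q 3/3 ✓
(3,6)P 3/3 ✓
(3,7)P 2/2 ✓
(4,2)Q 3/3 ✓
(4,3)Q 3/3 ✓
(4,4)Q 2/2 ✓
(4,6)P 1/1 ✓
(5,1)Q 1/1 ✓
(5,2)Q 4/4 ✓
(5,3)Q 4/4 ✓
(5,4)Q 3/3 ✓
(5,5)Q 1/1 ✓
(6,2)Q 2/2 ✓
(6,3)Q 3/3 ✓
(7,1)Q 0/0 ✓
(7,3)Q 1/1 ✓
(7,6)Q 1/1 ✓
(7,7)Q 1/1 ✓
All meet the threshold, so the configuration is stable.

Yes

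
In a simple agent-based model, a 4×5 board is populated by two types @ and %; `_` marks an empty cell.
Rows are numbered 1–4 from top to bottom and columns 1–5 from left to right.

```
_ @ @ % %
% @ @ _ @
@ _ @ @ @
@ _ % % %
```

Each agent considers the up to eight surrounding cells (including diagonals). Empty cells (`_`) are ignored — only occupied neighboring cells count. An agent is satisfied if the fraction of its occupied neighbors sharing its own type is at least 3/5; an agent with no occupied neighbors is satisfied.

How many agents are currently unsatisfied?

9

Row 1: (1,2)@ 3/4 satisfied · (1,3)@ 3/4 satisfied · (1,4)% 1/4 not · (1,5)% 1/2 not
Row 2: (2,1)% 0/3 not · (2,2)@ 5/6 satisfied · (2,3)@ 5/6 satisfied · (2,5)@ 2/4 not
Row 3: (3,1)@ 2/3 satisfied · (3,3)@ 3/5 satisfied · (3,4)@ 4/7 not · (3,5)@ 2/4 not
Row 4: (4,1)@ 1/1 satisfied · (4,3)% 1/3 not · (4,4)% 2/5 not · (4,5)% 1/3 not
Unsatisfied: (1,4), (1,5), (2,1), (2,5), (3,4), (3,5), (4,3), (4,4), (4,5) — 9 in total.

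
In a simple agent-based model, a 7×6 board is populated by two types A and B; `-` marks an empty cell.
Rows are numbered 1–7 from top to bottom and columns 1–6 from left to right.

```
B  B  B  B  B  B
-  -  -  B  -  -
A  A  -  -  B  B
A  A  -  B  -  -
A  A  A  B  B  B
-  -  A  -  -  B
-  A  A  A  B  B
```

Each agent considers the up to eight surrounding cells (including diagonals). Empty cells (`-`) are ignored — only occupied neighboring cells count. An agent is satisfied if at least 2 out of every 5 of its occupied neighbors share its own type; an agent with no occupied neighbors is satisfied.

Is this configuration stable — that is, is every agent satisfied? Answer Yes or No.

Yes

Row 1: (1,1)B 1/1 ✓ · (1,2)B 2/2 ✓ · (1,3)B 3/3 ✓ · (1,4)B 3/3 ✓ · (1,5)B 3/3 ✓ · (1,6)B 1/1 ✓
Row 2: (2,4)B 4/4 ✓
Row 3: (3,1)A 3/3 ✓ · (3,2)A 3/3 ✓ · (3,5)B 3/3 ✓ · (3,6)B 1/1 ✓
Row 4: (4,1)A 5/5 ✓ · (4,2)A 6/6 ✓ · (4,4)B 3/4 ✓
Row 5: (5,1)A 3/3 ✓ · (5,2)A 5/5 ✓ · (5,3)A 3/5 ✓ · (5,4)B 2/4 ✓ · (5,5)B 4/4 ✓ · (5,6)B 2/2 ✓
Row 6: (6,3)A 5/6 ✓ · (6,6)B 4/4 ✓
Row 7: (7,2)A 2/2 ✓ · (7,3)A 3/3 ✓ · (7,4)A 2/3 ✓ · (7,5)B 2/3 ✓ · (7,6)B 2/2 ✓
All meet the threshold, so the configuration is stable.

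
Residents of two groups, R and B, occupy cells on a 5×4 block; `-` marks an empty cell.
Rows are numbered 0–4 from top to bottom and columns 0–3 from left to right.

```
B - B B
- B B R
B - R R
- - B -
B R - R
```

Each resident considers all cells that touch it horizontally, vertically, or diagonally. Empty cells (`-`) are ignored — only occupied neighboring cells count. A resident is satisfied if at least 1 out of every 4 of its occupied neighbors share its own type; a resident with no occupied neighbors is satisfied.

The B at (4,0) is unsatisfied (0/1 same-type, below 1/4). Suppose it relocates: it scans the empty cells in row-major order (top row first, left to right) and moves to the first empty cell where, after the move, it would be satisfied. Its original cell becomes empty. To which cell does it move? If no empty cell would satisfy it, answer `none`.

Vacating (4,0). Empty cells in order:
  (0,1): 4/4 same-type → satisfied — stop here.

(0,1)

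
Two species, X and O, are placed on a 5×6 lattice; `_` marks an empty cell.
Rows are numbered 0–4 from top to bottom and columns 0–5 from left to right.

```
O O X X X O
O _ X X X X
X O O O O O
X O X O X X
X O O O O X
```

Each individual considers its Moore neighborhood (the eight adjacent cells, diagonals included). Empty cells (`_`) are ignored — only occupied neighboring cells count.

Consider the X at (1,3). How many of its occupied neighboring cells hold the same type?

5

Occupied neighbors of (1,3): (0,2)=X, (0,3)=X, (0,4)=X, (1,2)=X, (1,4)=X, (2,2)=O, (2,3)=O, (2,4)=O.
Same type (X): 5 of 8.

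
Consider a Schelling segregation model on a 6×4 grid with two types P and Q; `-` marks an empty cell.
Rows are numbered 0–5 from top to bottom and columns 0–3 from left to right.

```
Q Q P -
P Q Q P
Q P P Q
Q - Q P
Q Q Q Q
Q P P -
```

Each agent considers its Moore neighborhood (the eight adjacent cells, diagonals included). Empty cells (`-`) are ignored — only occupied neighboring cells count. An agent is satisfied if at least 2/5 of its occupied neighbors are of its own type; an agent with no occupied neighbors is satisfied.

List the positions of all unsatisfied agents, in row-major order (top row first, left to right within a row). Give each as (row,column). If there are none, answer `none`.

(0,2), (1,0), (2,1), (3,3), (5,1), (5,2)

(0,0)Q 2/3 ✓
(0,1)Q 3/5 ✓
(0,2)P 1/4 ✗
(1,0)P 1/5 ✗
(1,1)Q 4/8 ✓
(1,2)Q 3/7 ✓
(1,3)P 2/4 ✓
(2,0)Q 2/4 ✓
(2,1)P 2/7 ✗
(2,2)P 3/7 ✓
(2,3)Q 2/5 ✓
(3,0)Q 3/4 ✓
(3,2)Q 4/7 ✓
(3,3)P 1/5 ✗
(4,0)Q 3/4 ✓
(4,1)Q 5/7 ✓
(4,2)Q 3/6 ✓
(4,3)Q 2/4 ✓
(5,0)Q 2/3 ✓
(5,1)P 1/5 ✗
(5,2)P 1/4 ✗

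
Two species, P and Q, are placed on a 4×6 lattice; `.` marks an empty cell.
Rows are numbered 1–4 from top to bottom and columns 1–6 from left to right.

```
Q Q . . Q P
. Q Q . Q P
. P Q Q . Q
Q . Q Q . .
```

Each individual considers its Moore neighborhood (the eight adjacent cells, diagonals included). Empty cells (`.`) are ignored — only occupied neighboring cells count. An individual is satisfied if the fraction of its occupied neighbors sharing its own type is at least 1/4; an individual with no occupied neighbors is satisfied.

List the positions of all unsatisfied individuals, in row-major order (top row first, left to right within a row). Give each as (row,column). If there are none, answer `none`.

(3,2), (4,1)

Row 1: (1,1)Q 2/2 ok · (1,2)Q 3/3 ok · (1,5)Q 1/3 ok · (1,6)P 1/3 ok
Row 2: (2,2)Q 4/5 ok · (2,3)Q 4/5 ok · (2,5)Q 3/5 ok · (2,6)P 1/4 ok
Row 3: (3,2)P 0/5 unhappy · (3,3)Q 5/6 ok · (3,4)Q 5/5 ok · (3,6)Q 1/2 ok
Row 4: (4,1)Q 0/1 unhappy · (4,3)Q 3/4 ok · (4,4)Q 3/3 ok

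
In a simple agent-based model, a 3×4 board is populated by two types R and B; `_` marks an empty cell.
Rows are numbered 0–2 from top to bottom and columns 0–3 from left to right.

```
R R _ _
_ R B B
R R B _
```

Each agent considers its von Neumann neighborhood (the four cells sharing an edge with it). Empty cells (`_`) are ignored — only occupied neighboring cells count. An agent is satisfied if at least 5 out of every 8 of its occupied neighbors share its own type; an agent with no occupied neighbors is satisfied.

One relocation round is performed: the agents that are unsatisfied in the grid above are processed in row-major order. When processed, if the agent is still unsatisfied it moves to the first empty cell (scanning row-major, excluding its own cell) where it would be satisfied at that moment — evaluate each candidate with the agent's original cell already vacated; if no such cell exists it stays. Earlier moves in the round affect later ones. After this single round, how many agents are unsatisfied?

1

Initially unsatisfied (in order): (2,2).
  (2,2) → (0,3).
Resulting grid:
R R _ B
_ R B B
R R _ _
Unsatisfied now: (1,2).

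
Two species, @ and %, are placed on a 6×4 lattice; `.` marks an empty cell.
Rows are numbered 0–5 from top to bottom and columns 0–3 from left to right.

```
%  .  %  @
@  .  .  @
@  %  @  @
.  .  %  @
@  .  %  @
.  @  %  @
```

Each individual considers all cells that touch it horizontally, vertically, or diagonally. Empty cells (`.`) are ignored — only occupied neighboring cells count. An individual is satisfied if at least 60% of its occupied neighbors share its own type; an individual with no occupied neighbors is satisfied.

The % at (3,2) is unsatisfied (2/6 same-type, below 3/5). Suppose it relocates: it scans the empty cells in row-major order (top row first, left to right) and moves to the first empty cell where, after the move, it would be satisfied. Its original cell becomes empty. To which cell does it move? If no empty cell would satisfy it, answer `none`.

(0,1)

Vacating (3,2). Empty cells in order:
  (0,1): 2/3 same-type → satisfied — stop here.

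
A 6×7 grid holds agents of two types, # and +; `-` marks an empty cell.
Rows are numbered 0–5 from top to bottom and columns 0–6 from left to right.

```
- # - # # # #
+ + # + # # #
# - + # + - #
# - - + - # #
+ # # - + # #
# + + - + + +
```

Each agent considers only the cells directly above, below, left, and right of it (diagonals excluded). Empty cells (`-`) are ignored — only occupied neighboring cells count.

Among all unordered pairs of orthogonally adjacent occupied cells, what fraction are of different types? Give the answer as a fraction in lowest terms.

1/2

Scan each occupied cell's neighbors to the right and below so each pair is counted once.
Row 0: #(0,1)–+(1,1)≠ #(0,3)–#(0,4)= #(0,3)–+(1,3)≠ #(0,4)–#(0,5)= #(0,4)–#(1,4)= #(0,5)–#(0,6)= #(0,5)–#(1,5)= #(0,6)–#(1,6)=  → 2/8 unlike.
Row 1: +(1,0)–+(1,1)= +(1,0)–#(2,0)≠ +(1,1)–#(1,2)≠ #(1,2)–+(1,3)≠ #(1,2)–+(2,2)≠ +(1,3)–#(1,4)≠ +(1,3)–#(2,3)≠ #(1,4)–#(1,5)= #(1,4)–+(2,4)≠ #(1,5)–#(1,6)= #(1,6)–#(2,6)=  → 7/11 unlike.
Row 2: #(2,0)–#(3,0)= +(2,2)–#(2,3)≠ #(2,3)–+(2,4)≠ #(2,3)–+(3,3)≠ #(2,6)–#(3,6)=  → 3/5 unlike.
Row 3: #(3,0)–+(4,0)≠ #(3,5)–#(3,6)= #(3,5)–#(4,5)= #(3,6)–#(4,6)=  → 1/4 unlike.
Row 4: +(4,0)–#(4,1)≠ +(4,0)–#(5,0)≠ #(4,1)–#(4,2)= #(4,1)–+(5,1)≠ #(4,2)–+(5,2)≠ +(4,4)–#(4,5)≠ +(4,4)–+(5,4)= #(4,5)–#(4,6)= #(4,5)–+(5,5)≠ #(4,6)–+(5,6)≠  → 7/10 unlike.
Row 5: #(5,0)–+(5,1)≠ +(5,1)–+(5,2)= +(5,4)–+(5,5)= +(5,5)–+(5,6)=  → 1/4 unlike.
Total adjacent occupied pairs: 42; unlike-type pairs: 21.
21/42 reduces to 1/2.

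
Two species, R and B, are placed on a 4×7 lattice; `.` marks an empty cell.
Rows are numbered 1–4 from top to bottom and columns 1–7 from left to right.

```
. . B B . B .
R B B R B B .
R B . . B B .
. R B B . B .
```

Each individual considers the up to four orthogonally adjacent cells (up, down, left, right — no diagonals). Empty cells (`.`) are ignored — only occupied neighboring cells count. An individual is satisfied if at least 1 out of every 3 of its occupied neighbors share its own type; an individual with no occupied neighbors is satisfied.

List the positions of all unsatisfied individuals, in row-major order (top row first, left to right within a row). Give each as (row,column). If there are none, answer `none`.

(1,3)B 2/2 ok
(1,4)B 1/2 ok
(1,6)B 1/1 ok
(2,1)R 1/2 ok
(2,2)B 2/3 ok
(2,3)B 2/3 ok
(2,4)R 0/3 unhappy
(2,5)B 2/3 ok
(2,6)B 3/3 ok
(3,1)R 1/2 ok
(3,2)B 1/3 ok
(3,5)B 2/2 ok
(3,6)B 3/3 ok
(4,2)R 0/2 unhappy
(4,3)B 1/2 ok
(4,4)B 1/1 ok
(4,6)B 1/1 ok

(2,4), (4,2)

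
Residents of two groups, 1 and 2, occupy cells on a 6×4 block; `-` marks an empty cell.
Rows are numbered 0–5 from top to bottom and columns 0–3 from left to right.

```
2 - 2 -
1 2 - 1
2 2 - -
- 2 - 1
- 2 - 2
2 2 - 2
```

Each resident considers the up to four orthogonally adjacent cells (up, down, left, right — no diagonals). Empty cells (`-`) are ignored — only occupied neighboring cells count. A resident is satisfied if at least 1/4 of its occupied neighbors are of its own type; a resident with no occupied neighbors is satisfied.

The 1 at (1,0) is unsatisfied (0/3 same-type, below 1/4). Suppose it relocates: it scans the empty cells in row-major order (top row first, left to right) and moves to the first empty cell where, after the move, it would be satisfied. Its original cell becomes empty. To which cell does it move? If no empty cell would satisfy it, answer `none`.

Vacating (1,0). Empty cells in order:
  (0,1): 0/3 same-type → still unsatisfied.
  (0,3): 1/2 same-type → satisfied — stop here.

(0,3)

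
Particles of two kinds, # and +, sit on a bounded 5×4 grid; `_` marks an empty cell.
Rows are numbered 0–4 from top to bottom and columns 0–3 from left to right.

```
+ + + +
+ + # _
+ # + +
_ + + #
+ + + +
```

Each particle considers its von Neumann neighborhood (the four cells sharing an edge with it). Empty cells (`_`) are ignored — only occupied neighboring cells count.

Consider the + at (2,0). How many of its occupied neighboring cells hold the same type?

1

Occupied neighbors of (2,0): (1,0)=+, (2,1)=#.
Same type (+): 1 of 2.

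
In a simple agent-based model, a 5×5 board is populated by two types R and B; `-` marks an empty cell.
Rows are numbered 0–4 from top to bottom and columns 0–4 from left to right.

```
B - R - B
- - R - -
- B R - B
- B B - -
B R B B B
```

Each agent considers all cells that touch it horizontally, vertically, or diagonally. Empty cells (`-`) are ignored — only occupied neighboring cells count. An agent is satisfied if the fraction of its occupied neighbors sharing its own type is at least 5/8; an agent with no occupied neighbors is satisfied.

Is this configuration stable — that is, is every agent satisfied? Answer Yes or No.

(0,0)B 0/0 ✓
(0,2)R 1/1 ✓
(0,4)B 0/0 ✓
(1,2)R 2/3 ✓
(2,1)B 2/4 ✗
(2,2)R 1/4 ✗
(2,4)B 0/0 ✓
(3,1)B 4/6 ✓
(3,2)B 4/6 ✓
(4,0)B 1/2 ✗
(4,1)R 0/4 ✗
(4,2)B 3/4 ✓
(4,3)B 3/3 ✓
(4,4)B 1/1 ✓
For instance (2,1) has only 2/4 same-type neighbors, below 5/8.

No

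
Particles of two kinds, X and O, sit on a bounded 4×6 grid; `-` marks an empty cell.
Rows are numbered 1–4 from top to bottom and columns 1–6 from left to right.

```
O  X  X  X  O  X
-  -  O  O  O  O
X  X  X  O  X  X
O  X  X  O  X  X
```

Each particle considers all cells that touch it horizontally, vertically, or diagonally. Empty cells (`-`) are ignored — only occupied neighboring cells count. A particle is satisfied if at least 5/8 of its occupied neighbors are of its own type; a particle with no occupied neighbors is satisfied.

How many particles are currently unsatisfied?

18

Row 1: (1,1)O 0/1 ✗ · (1,2)X 1/3 ✗ · (1,3)X 2/4 ✗ · (1,4)X 1/5 ✗ · (1,5)O 3/5 ✗ · (1,6)X 0/3 ✗
Row 2: (2,3)O 2/7 ✗ · (2,4)O 4/8 ✗ · (2,5)O 4/8 ✗ · (2,6)O 2/5 ✗
Row 3: (3,1)X 2/3 ✓ · (3,2)X 4/6 ✓ · (3,3)X 3/7 ✗ · (3,4)O 4/8 ✗ · (3,5)X 3/8 ✗ · (3,6)X 3/5 ✗
Row 4: (4,1)O 0/3 ✗ · (4,2)X 4/5 ✓ · (4,3)X 3/5 ✗ · (4,4)O 1/5 ✗ · (4,5)X 3/5 ✗ · (4,6)X 3/3 ✓
Unsatisfied: (1,1), (1,2), (1,3), (1,4), (1,5), (1,6), (2,3), (2,4), (2,5), (2,6), (3,3), (3,4), (3,5), (3,6), (4,1), (4,3), (4,4), (4,5) — 18 in total.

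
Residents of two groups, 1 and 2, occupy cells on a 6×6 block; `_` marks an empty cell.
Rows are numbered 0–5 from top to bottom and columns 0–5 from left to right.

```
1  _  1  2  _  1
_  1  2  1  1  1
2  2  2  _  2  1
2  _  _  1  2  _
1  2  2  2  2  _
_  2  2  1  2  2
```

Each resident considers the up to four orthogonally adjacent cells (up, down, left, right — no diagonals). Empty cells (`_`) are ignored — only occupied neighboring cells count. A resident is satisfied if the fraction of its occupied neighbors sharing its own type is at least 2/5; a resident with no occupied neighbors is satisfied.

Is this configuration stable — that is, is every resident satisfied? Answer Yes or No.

No

Row 0: (0,0)1 0/0 satisfied · (0,2)1 0/2 not · (0,3)2 0/2 not · (0,5)1 1/1 satisfied
Row 1: (1,1)1 0/2 not · (1,2)2 1/4 not · (1,3)1 1/3 not · (1,4)1 2/3 satisfied · (1,5)1 3/3 satisfied
Row 2: (2,0)2 2/2 satisfied · (2,1)2 2/3 satisfied · (2,2)2 2/2 satisfied · (2,4)2 1/3 not · (2,5)1 1/2 satisfied
Row 3: (3,0)2 1/2 satisfied · (3,3)1 0/2 not · (3,4)2 2/3 satisfied
Row 4: (4,0)1 0/2 not · (4,1)2 2/3 satisfied · (4,2)2 3/3 satisfied · (4,3)2 2/4 satisfied · (4,4)2 3/3 satisfied
Row 5: (5,1)2 2/2 satisfied · (5,2)2 2/3 satisfied · (5,3)1 0/3 not · (5,4)2 2/3 satisfied · (5,5)2 1/1 satisfied
For instance (0,2) has only 0/2 same-type neighbors, below 2/5.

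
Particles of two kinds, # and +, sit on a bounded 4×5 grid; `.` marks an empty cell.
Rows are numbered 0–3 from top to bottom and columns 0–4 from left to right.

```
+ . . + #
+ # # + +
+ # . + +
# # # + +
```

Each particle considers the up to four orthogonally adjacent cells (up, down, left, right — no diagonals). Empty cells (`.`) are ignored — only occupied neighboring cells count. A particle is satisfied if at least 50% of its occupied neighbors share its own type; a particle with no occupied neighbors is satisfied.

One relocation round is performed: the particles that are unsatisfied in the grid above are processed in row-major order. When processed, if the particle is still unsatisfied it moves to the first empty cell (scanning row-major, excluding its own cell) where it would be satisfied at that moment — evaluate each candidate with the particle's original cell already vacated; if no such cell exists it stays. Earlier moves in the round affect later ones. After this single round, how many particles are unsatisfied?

Initially unsatisfied (in order): (0,4), (2,0).
  (0,4) → (0,1).
  (2,0) → (0,4).
Resulting grid:
+ # . + +
+ # # + +
. # . + +
# # # + +
All satisfied now.

0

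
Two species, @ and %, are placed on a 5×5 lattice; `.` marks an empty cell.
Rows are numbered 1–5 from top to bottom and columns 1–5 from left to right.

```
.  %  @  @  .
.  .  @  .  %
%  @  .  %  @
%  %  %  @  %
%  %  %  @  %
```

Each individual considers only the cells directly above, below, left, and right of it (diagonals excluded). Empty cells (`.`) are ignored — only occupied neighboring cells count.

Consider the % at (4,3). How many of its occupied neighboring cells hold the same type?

2

Occupied neighbors of (4,3): (5,3)=%, (4,2)=%, (4,4)=@.
Same type (%): 2 of 3.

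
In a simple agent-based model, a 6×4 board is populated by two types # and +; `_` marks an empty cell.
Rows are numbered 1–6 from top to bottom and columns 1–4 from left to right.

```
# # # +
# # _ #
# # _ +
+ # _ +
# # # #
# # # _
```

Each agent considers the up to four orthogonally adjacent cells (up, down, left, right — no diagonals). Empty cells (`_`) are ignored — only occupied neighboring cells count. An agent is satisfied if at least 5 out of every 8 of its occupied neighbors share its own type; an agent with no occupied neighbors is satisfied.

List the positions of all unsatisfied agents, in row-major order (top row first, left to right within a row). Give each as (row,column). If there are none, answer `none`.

Row 1: (1,1)# 2/2 ✓ · (1,2)# 3/3 ✓ · (1,3)# 1/2 ✗ · (1,4)+ 0/2 ✗
Row 2: (2,1)# 3/3 ✓ · (2,2)# 3/3 ✓ · (2,4)# 0/2 ✗
Row 3: (3,1)# 2/3 ✓ · (3,2)# 3/3 ✓ · (3,4)+ 1/2 ✗
Row 4: (4,1)+ 0/3 ✗ · (4,2)# 2/3 ✓ · (4,4)+ 1/2 ✗
Row 5: (5,1)# 2/3 ✓ · (5,2)# 4/4 ✓ · (5,3)# 3/3 ✓ · (5,4)# 1/2 ✗
Row 6: (6,1)# 2/2 ✓ · (6,2)# 3/3 ✓ · (6,3)# 2/2 ✓

(1,3), (1,4), (2,4), (3,4), (4,1), (4,4), (5,4)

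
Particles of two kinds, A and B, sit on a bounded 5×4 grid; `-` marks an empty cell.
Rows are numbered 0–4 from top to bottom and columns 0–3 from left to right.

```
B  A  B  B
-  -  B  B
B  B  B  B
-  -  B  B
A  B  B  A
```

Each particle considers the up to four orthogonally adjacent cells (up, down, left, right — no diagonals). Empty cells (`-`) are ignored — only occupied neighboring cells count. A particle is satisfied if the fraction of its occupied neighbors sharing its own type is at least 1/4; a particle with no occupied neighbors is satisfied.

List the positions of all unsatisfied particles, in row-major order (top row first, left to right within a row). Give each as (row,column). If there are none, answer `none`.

(0,0), (0,1), (4,0), (4,3)

(0,0)B 0/1 not
(0,1)A 0/2 not
(0,2)B 2/3 satisfied
(0,3)B 2/2 satisfied
(1,2)B 3/3 satisfied
(1,3)B 3/3 satisfied
(2,0)B 1/1 satisfied
(2,1)B 2/2 satisfied
(2,2)B 4/4 satisfied
(2,3)B 3/3 satisfied
(3,2)B 3/3 satisfied
(3,3)B 2/3 satisfied
(4,0)A 0/1 not
(4,1)B 1/2 satisfied
(4,2)B 2/3 satisfied
(4,3)A 0/2 not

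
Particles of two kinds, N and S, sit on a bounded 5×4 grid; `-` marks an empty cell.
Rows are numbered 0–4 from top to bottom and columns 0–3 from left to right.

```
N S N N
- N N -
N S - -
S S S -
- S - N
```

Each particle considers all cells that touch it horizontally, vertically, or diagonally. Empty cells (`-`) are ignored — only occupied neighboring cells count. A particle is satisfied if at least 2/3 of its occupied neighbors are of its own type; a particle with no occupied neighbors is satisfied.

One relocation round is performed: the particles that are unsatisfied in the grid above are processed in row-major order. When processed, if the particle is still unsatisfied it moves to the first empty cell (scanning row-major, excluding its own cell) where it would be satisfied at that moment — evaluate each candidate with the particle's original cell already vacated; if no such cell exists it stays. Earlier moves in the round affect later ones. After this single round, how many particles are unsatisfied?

Initially unsatisfied (in order): (0,0), (0,1), (1,2), (2,0), (2,1), (4,3).
  (0,0) → (1,3).
  (0,1) → (4,0).
  (1,2): now satisfied by earlier moves; stays.
  (2,0) → (0,0).
  (2,1) → (2,0).
  (4,3) → (0,1).
Resulting grid:
N N N N
- N N N
S - - -
S S S -
S S - -
All satisfied now.

0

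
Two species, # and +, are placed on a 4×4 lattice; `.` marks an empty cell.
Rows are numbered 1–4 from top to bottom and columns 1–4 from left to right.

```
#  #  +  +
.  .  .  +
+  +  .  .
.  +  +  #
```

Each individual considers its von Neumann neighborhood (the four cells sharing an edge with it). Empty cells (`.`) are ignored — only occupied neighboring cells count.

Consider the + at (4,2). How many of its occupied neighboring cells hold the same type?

Occupied neighbors of (4,2): (3,2)=+, (4,3)=+.
Same type (+): 2 of 2.

2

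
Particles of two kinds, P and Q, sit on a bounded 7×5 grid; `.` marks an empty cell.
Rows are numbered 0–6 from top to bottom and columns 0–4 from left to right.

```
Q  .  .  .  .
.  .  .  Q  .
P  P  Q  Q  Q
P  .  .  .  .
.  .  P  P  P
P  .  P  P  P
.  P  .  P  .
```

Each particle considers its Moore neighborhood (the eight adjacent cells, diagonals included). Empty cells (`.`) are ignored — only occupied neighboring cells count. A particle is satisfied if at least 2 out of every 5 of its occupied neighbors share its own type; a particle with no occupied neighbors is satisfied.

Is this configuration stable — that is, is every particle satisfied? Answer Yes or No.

Yes

(0,0)Q 0/0 ✓
(1,3)Q 3/3 ✓
(2,0)P 2/2 ✓
(2,1)P 2/3 ✓
(2,2)Q 2/3 ✓
(2,3)Q 3/3 ✓
(2,4)Q 2/2 ✓
(3,0)P 2/2 ✓
(4,2)P 3/3 ✓
(4,3)P 5/5 ✓
(4,4)P 3/3 ✓
(5,0)P 1/1 ✓
(5,2)P 5/5 ✓
(5,3)P 6/6 ✓
(5,4)P 4/4 ✓
(6,1)P 2/2 ✓
(6,3)P 3/3 ✓
All meet the threshold, so the configuration is stable.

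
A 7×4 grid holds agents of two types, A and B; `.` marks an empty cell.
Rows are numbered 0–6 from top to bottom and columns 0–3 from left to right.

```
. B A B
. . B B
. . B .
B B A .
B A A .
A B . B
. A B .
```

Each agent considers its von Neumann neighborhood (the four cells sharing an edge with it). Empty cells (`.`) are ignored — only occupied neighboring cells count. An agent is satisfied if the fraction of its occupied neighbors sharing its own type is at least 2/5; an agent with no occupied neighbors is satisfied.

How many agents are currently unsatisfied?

10

Row 0: (0,1)B 0/1 ✗ · (0,2)A 0/3 ✗ · (0,3)B 1/2 ✓
Row 1: (1,2)B 2/3 ✓ · (1,3)B 2/2 ✓
Row 2: (2,2)B 1/2 ✓
Row 3: (3,0)B 2/2 ✓ · (3,1)B 1/3 ✗ · (3,2)A 1/3 ✗
Row 4: (4,0)B 1/3 ✗ · (4,1)A 1/4 ✗ · (4,2)A 2/2 ✓
Row 5: (5,0)A 0/2 ✗ · (5,1)B 0/3 ✗ · (5,3)B 0/0 ✓
Row 6: (6,1)A 0/2 ✗ · (6,2)B 0/1 ✗
Unsatisfied: (0,1), (0,2), (3,1), (3,2), (4,0), (4,1), (5,0), (5,1), (6,1), (6,2) — 10 in total.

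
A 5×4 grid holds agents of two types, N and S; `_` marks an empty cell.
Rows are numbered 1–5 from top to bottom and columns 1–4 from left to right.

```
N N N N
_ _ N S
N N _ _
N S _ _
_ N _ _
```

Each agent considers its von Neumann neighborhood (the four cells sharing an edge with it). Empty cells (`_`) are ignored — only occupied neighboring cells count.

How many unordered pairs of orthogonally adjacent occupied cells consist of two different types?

5

Scan each occupied cell's neighbors to the right and below so each pair is counted once.
Row 1: N(1,1)–N(1,2)= N(1,2)–N(1,3)= N(1,3)–N(1,4)= N(1,3)–N(2,3)= N(1,4)–S(2,4)≠  → 1/5 unlike.
Row 2: N(2,3)–S(2,4)≠  → 1/1 unlike.
Row 3: N(3,1)–N(3,2)= N(3,1)–N(4,1)= N(3,2)–S(4,2)≠  → 1/3 unlike.
Row 4: N(4,1)–S(4,2)≠ S(4,2)–N(5,2)≠  → 2/2 unlike.
Total adjacent occupied pairs: 11; unlike-type pairs: 5.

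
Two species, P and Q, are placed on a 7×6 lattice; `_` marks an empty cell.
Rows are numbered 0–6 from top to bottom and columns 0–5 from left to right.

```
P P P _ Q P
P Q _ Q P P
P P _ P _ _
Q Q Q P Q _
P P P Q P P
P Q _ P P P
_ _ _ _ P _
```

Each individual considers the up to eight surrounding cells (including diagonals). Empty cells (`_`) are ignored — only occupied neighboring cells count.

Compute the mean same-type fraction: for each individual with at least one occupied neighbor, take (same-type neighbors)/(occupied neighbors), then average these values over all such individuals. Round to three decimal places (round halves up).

(0,0)P 2/3
(0,1)P 3/4
(0,2)P 1/3
(0,4)Q 1/4
(0,5)P 2/3
(1,0)P 4/5
(1,1)Q 0/6
(1,3)Q 1/4
(1,4)P 3/5
(1,5)P 2/3
(2,0)P 2/5
(2,1)P 2/6
(2,3)P 2/5
(3,0)Q 1/5
(3,1)Q 2/7
(3,2)Q 2/7
(3,3)P 3/6
(3,4)Q 1/5
(4,0)P 2/5
(4,1)P 3/7
(4,2)P 3/7
(4,3)Q 2/7
(4,4)P 5/7
(4,5)P 3/4
(5,0)P 2/3
(5,1)Q 0/4
(5,3)P 4/5
(5,4)P 5/6
(5,5)P 4/4
(6,4)P 3/3
Sum over 30 individuals: 2/3 + 3/4 + 1/3 + 1/4 + 2/3 + 4/5 + 0/6 + 1/4 + 3/5 + 2/3 + 2/5 + 2/6 + 2/5 + 1/5 + 2/7 + 2/7 + 3/6 + 1/5 + 2/5 + 3/7 + 3/7 + 2/7 + 5/7 + 3/4 + 2/3 + 0/4 + 4/5 + 5/6 + 4/4 + 3/3 = 1564/105; mean = 1564/105 ÷ 30 = 782/1575 = 0.496507… → 0.497.

0.497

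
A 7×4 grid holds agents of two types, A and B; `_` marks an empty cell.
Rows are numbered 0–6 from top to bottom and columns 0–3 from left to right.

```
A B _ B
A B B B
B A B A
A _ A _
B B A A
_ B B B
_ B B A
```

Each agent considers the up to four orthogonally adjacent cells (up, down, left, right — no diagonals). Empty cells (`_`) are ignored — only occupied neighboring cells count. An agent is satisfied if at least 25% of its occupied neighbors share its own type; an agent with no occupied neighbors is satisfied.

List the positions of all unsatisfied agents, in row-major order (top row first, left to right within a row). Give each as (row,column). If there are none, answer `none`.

(0,0)A 1/2 satisfied
(0,1)B 1/2 satisfied
(0,3)B 1/1 satisfied
(1,0)A 1/3 satisfied
(1,1)B 2/4 satisfied
(1,2)B 3/3 satisfied
(1,3)B 2/3 satisfied
(2,0)B 0/3 not
(2,1)A 0/3 not
(2,2)B 1/4 satisfied
(2,3)A 0/2 not
(3,0)A 0/2 not
(3,2)A 1/2 satisfied
(4,0)B 1/2 satisfied
(4,1)B 2/3 satisfied
(4,2)A 2/4 satisfied
(4,3)A 1/2 satisfied
(5,1)B 3/3 satisfied
(5,2)B 3/4 satisfied
(5,3)B 1/3 satisfied
(6,1)B 2/2 satisfied
(6,2)B 2/3 satisfied
(6,3)A 0/2 not

(2,0), (2,1), (2,3), (3,0), (6,3)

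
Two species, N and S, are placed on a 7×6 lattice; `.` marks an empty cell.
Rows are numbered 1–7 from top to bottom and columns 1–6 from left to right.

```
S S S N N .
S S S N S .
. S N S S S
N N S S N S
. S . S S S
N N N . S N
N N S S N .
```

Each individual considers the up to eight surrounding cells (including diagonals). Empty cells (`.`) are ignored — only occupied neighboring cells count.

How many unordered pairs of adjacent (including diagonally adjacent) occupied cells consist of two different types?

Scan each occupied cell's neighbors to the right and below (and the two forward diagonals) so each pair is counted once.
Row 1: S(1,1)–S(1,2)= S(1,1)–S(2,1)= S(1,1)–S(2,2)= S(1,2)–S(1,3)= S(1,2)–S(2,2)= S(1,2)–S(2,3)= S(1,2)–S(2,1)= S(1,3)–N(1,4)≠ S(1,3)–S(2,3)= S(1,3)–N(2,4)≠ S(1,3)–S(2,2)= N(1,4)–N(1,5)= N(1,4)–N(2,4)= N(1,4)–S(2,5)≠ N(1,4)–S(2,3)≠ N(1,5)–S(2,5)≠ N(1,5)–N(2,4)=  → 5/17 unlike.
Row 2: S(2,1)–S(2,2)= S(2,1)–S(3,2)= S(2,2)–S(2,3)= S(2,2)–S(3,2)= S(2,2)–N(3,3)≠ S(2,3)–N(2,4)≠ S(2,3)–N(3,3)≠ S(2,3)–S(3,4)= S(2,3)–S(3,2)= N(2,4)–S(2,5)≠ N(2,4)–S(3,4)≠ N(2,4)–S(3,5)≠ N(2,4)–N(3,3)= S(2,5)–S(3,5)= S(2,5)–S(3,6)= S(2,5)–S(3,4)=  → 6/16 unlike.
Row 3: S(3,2)–N(3,3)≠ S(3,2)–N(4,2)≠ S(3,2)–S(4,3)= S(3,2)–N(4,1)≠ N(3,3)–S(3,4)≠ N(3,3)–S(4,3)≠ N(3,3)–S(4,4)≠ N(3,3)–N(4,2)= S(3,4)–S(3,5)= S(3,4)–S(4,4)= S(3,4)–N(4,5)≠ S(3,4)–S(4,3)= S(3,5)–S(3,6)= S(3,5)–N(4,5)≠ S(3,5)–S(4,6)= S(3,5)–S(4,4)= S(3,6)–S(4,6)= S(3,6)–N(4,5)≠  → 9/18 unlike.
Row 4: N(4,1)–N(4,2)= N(4,1)–S(5,2)≠ N(4,2)–S(4,3)≠ N(4,2)–S(5,2)≠ S(4,3)–S(4,4)= S(4,3)–S(5,4)= S(4,3)–S(5,2)= S(4,4)–N(4,5)≠ S(4,4)–S(5,4)= S(4,4)–S(5,5)= N(4,5)–S(4,6)≠ N(4,5)–S(5,5)≠ N(4,5)–S(5,6)≠ N(4,5)–S(5,4)≠ S(4,6)–S(5,6)= S(4,6)–S(5,5)=  → 8/16 unlike.
Row 5: S(5,2)–N(6,2)≠ S(5,2)–N(6,3)≠ S(5,2)–N(6,1)≠ S(5,4)–S(5,5)= S(5,4)–S(6,5)= S(5,4)–N(6,3)≠ S(5,5)–S(5,6)= S(5,5)–S(6,5)= S(5,5)–N(6,6)≠ S(5,6)–N(6,6)≠ S(5,6)–S(6,5)=  → 6/11 unlike.
Row 6: N(6,1)–N(6,2)= N(6,1)–N(7,1)= N(6,1)–N(7,2)= N(6,2)–N(6,3)= N(6,2)–N(7,2)= N(6,2)–S(7,3)≠ N(6,2)–N(7,1)= N(6,3)–S(7,3)≠ N(6,3)–S(7,4)≠ N(6,3)–N(7,2)= S(6,5)–N(6,6)≠ S(6,5)–N(7,5)≠ S(6,5)–S(7,4)= N(6,6)–N(7,5)=  → 5/14 unlike.
Row 7: N(7,1)–N(7,2)= N(7,2)–S(7,3)≠ S(7,3)–S(7,4)= S(7,4)–N(7,5)≠  → 2/4 unlike.
Total adjacent occupied pairs: 96; unlike-type pairs: 41.

41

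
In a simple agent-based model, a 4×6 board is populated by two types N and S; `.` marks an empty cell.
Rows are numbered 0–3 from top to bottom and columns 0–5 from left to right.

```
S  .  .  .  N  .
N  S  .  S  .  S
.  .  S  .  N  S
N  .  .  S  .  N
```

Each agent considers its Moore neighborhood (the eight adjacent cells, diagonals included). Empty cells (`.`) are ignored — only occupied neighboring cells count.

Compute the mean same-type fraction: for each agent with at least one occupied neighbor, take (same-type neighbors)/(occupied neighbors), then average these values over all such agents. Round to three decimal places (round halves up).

0.397

Row 0: (0,0)S 1/2 · (0,4)N 0/2
Row 1: (1,0)N 0/2 · (1,1)S 2/3 · (1,3)S 1/3 · (1,5)S 1/3
Row 2: (2,2)S 3/3 · (2,4)N 1/5 · (2,5)S 1/3
Row 3: (3,0)N — no occupied neighbors · (3,3)S 1/2 · (3,5)N 1/2
Sum over 11 agents: 1/2 + 0/2 + 0/2 + 2/3 + 1/3 + 1/3 + 3/3 + 1/5 + 1/3 + 1/2 + 1/2 = 131/30; mean = 131/30 ÷ 11 = 131/330 = 0.396969… → 0.397.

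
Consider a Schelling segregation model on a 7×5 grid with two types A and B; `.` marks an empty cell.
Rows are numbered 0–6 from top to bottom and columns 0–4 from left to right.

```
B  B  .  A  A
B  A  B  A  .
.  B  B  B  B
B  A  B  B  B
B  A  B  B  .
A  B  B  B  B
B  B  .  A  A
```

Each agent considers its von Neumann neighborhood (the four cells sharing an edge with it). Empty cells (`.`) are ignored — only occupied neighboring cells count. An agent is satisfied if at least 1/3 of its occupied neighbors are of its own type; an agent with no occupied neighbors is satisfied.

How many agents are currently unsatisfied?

4

Row 0: (0,0)B 2/2 ✓ · (0,1)B 1/2 ✓ · (0,3)A 2/2 ✓ · (0,4)A 1/1 ✓
Row 1: (1,0)B 1/2 ✓ · (1,1)A 0/4 ✗ · (1,2)B 1/3 ✓ · (1,3)A 1/3 ✓
Row 2: (2,1)B 1/3 ✓ · (2,2)B 4/4 ✓ · (2,3)B 3/4 ✓ · (2,4)B 2/2 ✓
Row 3: (3,0)B 1/2 ✓ · (3,1)A 1/4 ✗ · (3,2)B 3/4 ✓ · (3,3)B 4/4 ✓ · (3,4)B 2/2 ✓
Row 4: (4,0)B 1/3 ✓ · (4,1)A 1/4 ✗ · (4,2)B 3/4 ✓ · (4,3)B 3/3 ✓
Row 5: (5,0)A 0/3 ✗ · (5,1)B 2/4 ✓ · (5,2)B 3/3 ✓ · (5,3)B 3/4 ✓ · (5,4)B 1/2 ✓
Row 6: (6,0)B 1/2 ✓ · (6,1)B 2/2 ✓ · (6,3)A 1/2 ✓ · (6,4)A 1/2 ✓
Unsatisfied: (1,1), (3,1), (4,1), (5,0) — 4 in total.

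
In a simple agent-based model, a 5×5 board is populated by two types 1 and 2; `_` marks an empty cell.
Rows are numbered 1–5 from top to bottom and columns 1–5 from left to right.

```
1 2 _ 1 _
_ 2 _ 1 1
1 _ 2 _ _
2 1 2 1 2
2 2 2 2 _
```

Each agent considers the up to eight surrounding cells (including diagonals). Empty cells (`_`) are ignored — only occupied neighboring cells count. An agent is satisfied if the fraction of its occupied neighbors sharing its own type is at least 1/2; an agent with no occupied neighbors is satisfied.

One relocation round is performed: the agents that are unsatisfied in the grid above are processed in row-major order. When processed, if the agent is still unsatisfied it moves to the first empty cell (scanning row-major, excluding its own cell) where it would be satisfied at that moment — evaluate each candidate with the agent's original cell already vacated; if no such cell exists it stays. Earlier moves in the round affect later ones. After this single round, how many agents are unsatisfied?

Initially unsatisfied (in order): (1,1), (3,1), (3,3), (4,2), (4,4).
  (1,1) → (1,3).
  (3,1) → (1,5).
  (3,3) → (1,1).
  (4,2) → (2,3).
  (4,4) → (3,3).
Resulting grid:
2 2 1 1 1
_ 2 1 1 1
_ _ 1 _ _
2 _ 2 _ 2
2 2 2 2 _
Unsatisfied now: (2,2).

1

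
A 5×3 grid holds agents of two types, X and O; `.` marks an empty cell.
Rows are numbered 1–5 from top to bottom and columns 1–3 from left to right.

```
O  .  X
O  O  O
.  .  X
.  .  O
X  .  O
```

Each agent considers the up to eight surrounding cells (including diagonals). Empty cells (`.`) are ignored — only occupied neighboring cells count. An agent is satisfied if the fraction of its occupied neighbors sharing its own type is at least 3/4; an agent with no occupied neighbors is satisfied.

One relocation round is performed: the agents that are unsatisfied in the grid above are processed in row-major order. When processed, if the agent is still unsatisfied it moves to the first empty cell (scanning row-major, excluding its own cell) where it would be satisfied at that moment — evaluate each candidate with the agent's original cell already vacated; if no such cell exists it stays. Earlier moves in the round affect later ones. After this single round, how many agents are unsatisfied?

1

Initially unsatisfied (in order): (1,3), (2,2), (2,3), (3,3), (4,3).
  (1,3) → (4,1).
  (2,2): now satisfied by earlier moves; stays.
  (2,3) → (1,2).
  (3,3): no empty cell satisfies it; stays.
  (4,3) → (1,3).
Resulting grid:
O O O
O O .
. . X
X . .
X . O
Unsatisfied now: (3,3).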